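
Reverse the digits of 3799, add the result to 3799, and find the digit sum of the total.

Reversal of 3799 is 9973; 3799 + 9973 = 13772.
Digit sum of 13772: 1+3+7+7+2 = 20.

20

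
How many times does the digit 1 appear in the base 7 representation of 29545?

1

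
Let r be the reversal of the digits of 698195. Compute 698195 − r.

106299

Reverse of 698195 is 591896.
698195 − 591896 = 106299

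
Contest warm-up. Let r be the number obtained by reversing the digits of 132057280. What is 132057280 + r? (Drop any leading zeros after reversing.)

214807511

Reverse of 132057280 is 82750231.
132057280 + 82750231 = 214807511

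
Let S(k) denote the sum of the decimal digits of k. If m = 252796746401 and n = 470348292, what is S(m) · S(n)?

2067

S(252796746401) = 2+5+2+7+9+6+7+4+6+4+0+1 = 53.
S(470348292) = 4+7+0+3+4+8+2+9+2 = 39.
53 · 39 = 2067.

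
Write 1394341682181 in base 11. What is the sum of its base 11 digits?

71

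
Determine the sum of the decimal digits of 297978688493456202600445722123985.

157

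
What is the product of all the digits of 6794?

6×7×9×4 = 1512

1512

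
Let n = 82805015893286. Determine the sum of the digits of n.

65

8+2+8+0+5+0+1+5+8+9+3+2+8+6 = 65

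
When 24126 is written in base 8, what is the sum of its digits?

24126 in base 8 is 57076.
Digit sum: 5+7+0+7+6 = 25.

25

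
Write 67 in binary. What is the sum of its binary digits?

67 in base 2 is 1000011.
Digit sum: 1+0+0+0+0+1+1 = 3.

3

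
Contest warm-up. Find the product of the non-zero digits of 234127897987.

2×3×4×1×2×7×8×9×7×9×8×7 = 85349376

85349376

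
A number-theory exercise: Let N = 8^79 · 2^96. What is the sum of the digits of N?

476

8^79 · 2^96 = 17498005798264095394980017816940970922825355447145699491406164851279623993595007385788105416184430592
Sum of its 101 digits: 476.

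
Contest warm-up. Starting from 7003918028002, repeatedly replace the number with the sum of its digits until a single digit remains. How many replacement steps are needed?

7003918028002 → 40 → 4 (2 steps)

2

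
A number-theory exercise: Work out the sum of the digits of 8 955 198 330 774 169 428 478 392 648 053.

158

8+9+5+5+1+9+8+3+3+0+7+7+4+1+6+9+4+2+8+4+7+8+3+9+2+6+4+8+0+5+3 = 158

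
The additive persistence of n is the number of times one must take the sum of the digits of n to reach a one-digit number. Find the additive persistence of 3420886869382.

3420886869382 → 67 → 13 → 4 (3 steps)

3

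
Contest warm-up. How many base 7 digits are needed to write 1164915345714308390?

22

1164915345714308390 in base 7 is 2041240205230041046226, which has 22 digits.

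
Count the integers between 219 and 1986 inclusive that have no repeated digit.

1064

The integers in [219, 1986] that have no repeated digit: 219, 230, 231, 234, 235, 236, …, 1985, 1986.
1064 qualify.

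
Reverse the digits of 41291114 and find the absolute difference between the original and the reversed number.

171900

Reverse of 41291114 is 41119214.
|41291114 − 41119214| = 171900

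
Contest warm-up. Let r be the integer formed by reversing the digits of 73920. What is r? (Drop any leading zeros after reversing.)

Reversing 73920 gives 2937.

2937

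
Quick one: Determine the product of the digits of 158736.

1×5×8×7×3×6 = 5040

5040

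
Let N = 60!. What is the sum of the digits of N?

60! = 8320987112741390144276341183223364380754172606361245952449277696409600000000000000
Sum of its 82 digits: 288.

288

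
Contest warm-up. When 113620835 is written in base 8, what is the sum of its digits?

34

113620835 in base 8 is 661333543.
Digit sum: 6+6+1+3+3+3+5+4+3 = 34.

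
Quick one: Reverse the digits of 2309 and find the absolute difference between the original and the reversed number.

Reverse of 2309 is 9032.
|2309 − 9032| = 6723

6723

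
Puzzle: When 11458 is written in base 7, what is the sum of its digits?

22

11458 in base 7 is 45256.
Digit sum: 4+5+2+5+6 = 22.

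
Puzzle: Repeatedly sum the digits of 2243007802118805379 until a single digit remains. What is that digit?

7

2+2+4+3+0+0+7+8+0+2+1+1+8+8+0+5+3+7+9 = 70
7+0 = 7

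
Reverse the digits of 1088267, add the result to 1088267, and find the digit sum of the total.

37

Reversal of 1088267 is 7628801; 1088267 + 7628801 = 8717068.
Digit sum of 8717068: 8+7+1+7+0+6+8 = 37.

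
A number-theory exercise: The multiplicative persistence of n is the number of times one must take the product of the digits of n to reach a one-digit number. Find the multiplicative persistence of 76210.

1

76210 → 0 (1 step)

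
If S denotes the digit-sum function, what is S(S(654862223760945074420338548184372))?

7

First digit sum: 142.
1+4+2 = 7.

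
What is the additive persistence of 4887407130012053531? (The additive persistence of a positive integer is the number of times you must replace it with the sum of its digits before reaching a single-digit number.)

4887407130012053531 → 62 → 8 (2 steps)

2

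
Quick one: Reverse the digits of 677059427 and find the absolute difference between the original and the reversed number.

Reverse of 677059427 is 724950776.
|677059427 − 724950776| = 47891349

47891349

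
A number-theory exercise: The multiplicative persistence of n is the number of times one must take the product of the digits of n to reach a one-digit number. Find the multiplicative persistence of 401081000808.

1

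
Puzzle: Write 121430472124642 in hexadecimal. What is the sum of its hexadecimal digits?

97

121430472124642 in base 16 is 6E70BC27E8E2.
Digit sum: 6+14+7+0+11+12+2+7+14+8+14+2 = 97.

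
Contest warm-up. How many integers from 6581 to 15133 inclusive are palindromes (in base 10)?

85

The integers in [6581, 15133] that are palindromes (in base 10): 6666, 6776, 6886, 6996, 7007, 7117, …, 14941, 15051.
85 qualify.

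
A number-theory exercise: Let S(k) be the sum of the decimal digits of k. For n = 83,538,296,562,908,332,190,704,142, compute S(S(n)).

2

First digit sum: 110.
1+1+0 = 2.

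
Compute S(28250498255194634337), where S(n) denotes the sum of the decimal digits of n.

90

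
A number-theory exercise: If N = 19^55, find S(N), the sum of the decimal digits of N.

334

19^55 = 21451025166995254149858876344653692285151317490817439630771066475687099
Sum of its 71 digits: 334.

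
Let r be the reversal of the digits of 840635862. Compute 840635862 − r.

572099814

Reverse of 840635862 is 268536048.
840635862 − 268536048 = 572099814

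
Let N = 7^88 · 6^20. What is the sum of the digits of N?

432

7^88 · 6^20 = 854382863249569136346852228652476570827879779383727285417019285733520751067406236071755776
Sum of its 90 digits: 432.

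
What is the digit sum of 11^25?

101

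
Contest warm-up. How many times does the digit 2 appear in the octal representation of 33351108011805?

2

33351108011805 in base 8 is 745245074423435.
The digit 2 appears 2 times.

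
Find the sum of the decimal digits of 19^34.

19^34 = 30034640110980377619945846078500632729311721
Sum of its 44 digits: 172.

172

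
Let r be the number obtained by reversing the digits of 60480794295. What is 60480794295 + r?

Reverse of 60480794295 is 59249708406.
60480794295 + 59249708406 = 119730502701

119730502701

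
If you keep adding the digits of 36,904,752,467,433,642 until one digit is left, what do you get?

3

3+6+9+0+4+7+5+2+4+6+7+4+3+3+6+4+2 = 75
7+5 = 12
1+2 = 3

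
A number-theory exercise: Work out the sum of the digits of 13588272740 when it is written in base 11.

50

13588272740 in base 11 is 5843253479.
Digit sum: 5+8+4+3+2+5+3+4+7+9 = 50.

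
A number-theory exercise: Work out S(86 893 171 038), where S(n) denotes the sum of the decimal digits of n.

8+6+8+9+3+1+7+1+0+3+8 = 54

54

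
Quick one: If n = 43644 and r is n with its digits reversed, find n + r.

Reverse of 43644 is 44634.
43644 + 44634 = 88278

88278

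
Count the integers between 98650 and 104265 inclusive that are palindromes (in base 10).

18

The integers in [98650, 104265] that are palindromes (in base 10): 98689, 98789, 98889, 98989, 99099, 99199, …, 102201, 103301.
18 qualify.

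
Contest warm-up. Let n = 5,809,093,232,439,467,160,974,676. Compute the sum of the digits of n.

5+8+0+9+0+9+3+2+3+2+4+3+9+4+6+7+1+6+0+9+7+4+6+7+6 = 120

120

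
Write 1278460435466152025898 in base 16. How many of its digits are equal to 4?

2

1278460435466152025898 in base 16 is 454E33E07B97339F2A.
The digit 4 appears 2 times.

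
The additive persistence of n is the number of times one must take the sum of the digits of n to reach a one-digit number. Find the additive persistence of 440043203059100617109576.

440043203059100617109576 → 77 → 14 → 5 (3 steps)

3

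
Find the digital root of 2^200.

4

The digital root of n equals n mod 9 (or 9 when 9 | n), so we need 2^200 mod 9.
2^200 ≡ 4 (mod 9), so the digital root is 4.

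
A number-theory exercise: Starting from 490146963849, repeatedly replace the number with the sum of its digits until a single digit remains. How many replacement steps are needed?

490146963849 → 63 → 9 (2 steps)

2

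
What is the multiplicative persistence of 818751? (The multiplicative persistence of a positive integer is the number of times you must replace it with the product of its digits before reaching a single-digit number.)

818751 → 2240 → 0 (2 steps)

2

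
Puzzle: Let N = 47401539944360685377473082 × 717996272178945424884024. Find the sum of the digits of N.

222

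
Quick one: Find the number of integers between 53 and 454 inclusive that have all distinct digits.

294

The integers in [53, 454] that have all distinct digits: 53, 54, 56, 57, 58, 59, …, 452, 453.
294 qualify.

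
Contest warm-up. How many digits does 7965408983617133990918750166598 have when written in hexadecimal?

7965408983617133990918750166598 in base 16 is 64899FE1DEA99B2387039F5E46, which has 26 digits.

26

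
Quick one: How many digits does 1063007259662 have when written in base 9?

13

1063007259662 in base 9 is 3677723624852, which has 13 digits.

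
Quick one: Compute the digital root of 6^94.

The digital root of n equals n mod 9 (or 9 when 9 | n), so we need 6^94 mod 9.
6^94 ≡ 0 (mod 9), so the digital root is 9.

9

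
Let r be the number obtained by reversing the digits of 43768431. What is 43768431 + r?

57255165

Reverse of 43768431 is 13486734.
43768431 + 13486734 = 57255165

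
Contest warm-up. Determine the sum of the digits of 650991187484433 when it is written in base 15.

89

650991187484433 in base 15 is 503DB94A9D273.
Digit sum: 5+0+3+13+11+9+4+10+9+13+2+7+3 = 89.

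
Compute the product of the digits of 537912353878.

38102400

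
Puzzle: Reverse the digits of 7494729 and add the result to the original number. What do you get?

16769676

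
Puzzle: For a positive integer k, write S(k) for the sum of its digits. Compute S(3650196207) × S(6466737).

1521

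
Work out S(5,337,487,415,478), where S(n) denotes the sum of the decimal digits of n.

66

5+3+3+7+4+8+7+4+1+5+4+7+8 = 66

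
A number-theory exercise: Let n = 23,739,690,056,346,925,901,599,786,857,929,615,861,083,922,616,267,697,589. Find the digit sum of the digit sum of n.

17

First digit sum: 296.
2+9+6 = 17.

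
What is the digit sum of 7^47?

7^47 = 5243338316756303634461458718861951455543
Sum of its 40 digits: 175.

175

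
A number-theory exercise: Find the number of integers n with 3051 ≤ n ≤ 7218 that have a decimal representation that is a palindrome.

The integers in [3051, 7218] that have a decimal representation that is a palindrome: 3113, 3223, 3333, 3443, 3553, 3663, …, 7007, 7117.
41 qualify.

41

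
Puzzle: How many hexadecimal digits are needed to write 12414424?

6

12414424 in base 16 is BD6DD8, which has 6 digits.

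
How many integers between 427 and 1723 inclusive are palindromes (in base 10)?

64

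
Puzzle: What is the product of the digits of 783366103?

7×8×3×3×6×6×1×0×3 = 0

0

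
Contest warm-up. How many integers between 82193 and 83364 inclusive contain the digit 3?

The integers in [82193, 83364] that contain the digit 3: 82193, 82203, 82213, 82223, 82230, 82231, …, 83363, 83364.
599 qualify.

599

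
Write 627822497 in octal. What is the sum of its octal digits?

43

627822497 in base 8 is 4532747641.
Digit sum: 4+5+3+2+7+4+7+6+4+1 = 43.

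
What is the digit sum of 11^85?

407

11^85 = 32989690295920386835890134305346271024600891770176817346352641662914097799127234258677851
Sum of its 89 digits: 407.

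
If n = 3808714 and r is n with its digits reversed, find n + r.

7986797

Reverse of 3808714 is 4178083.
3808714 + 4178083 = 7986797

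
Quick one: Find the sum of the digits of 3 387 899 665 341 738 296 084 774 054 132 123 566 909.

193

3+3+8+7+8+9+9+6+6+5+3+4+1+7+3+8+2+9+6+0+8+4+7+7+4+0+5+4+1+3+2+1+2+3+5+6+6+9+0+9 = 193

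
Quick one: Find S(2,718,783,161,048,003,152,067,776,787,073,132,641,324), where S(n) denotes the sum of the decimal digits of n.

2+7+1+8+7+8+3+1+6+1+0+4+8+0+0+3+1+5+2+0+6+7+7+7+6+7+8+7+0+7+3+1+3+2+6+4+1+3+2+4 = 158

158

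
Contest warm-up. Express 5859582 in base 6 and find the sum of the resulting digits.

5859582 in base 6 is 325331410.
Digit sum: 3+2+5+3+3+1+4+1+0 = 22.

22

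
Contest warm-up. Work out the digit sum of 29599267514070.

2+9+5+9+9+2+6+7+5+1+4+0+7+0 = 66

66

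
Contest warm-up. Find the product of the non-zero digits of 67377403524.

2963520

6×7×3×7×7×4×3×5×2×4 = 2963520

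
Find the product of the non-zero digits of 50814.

160

5×8×1×4 = 160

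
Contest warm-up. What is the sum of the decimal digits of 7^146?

517

7^146 = 2422779231080526099722000834398871788804606268104681604592905959020265247411227403401328491417830386450157273478434455433649
Sum of its 124 digits: 517.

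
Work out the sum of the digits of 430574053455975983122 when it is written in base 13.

154

430574053455975983122 in base 13 is 3AA0C75C4B94BC5A9AA.
Digit sum: 3+10+10+0+12+7+5+12+4+11+9+4+11+12+5+10+9+10+10 = 154.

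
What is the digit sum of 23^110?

709

23^110 = 616682979366874950583296254084412384010615896106334718624545772914710387572339321719235468002776585157454831991842428439789072471181992007347988737649
Sum of its 150 digits: 709.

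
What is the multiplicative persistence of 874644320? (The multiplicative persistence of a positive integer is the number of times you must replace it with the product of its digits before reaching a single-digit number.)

1

874644320 → 0 (1 step)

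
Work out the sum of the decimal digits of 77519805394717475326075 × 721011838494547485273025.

256

77519805394717475326075 × 721011838494547485273025 = 55892697407384787192384789651802684872276626875
Sum of its 47 digits: 256.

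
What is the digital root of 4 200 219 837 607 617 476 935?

7

4+2+0+0+2+1+9+8+3+7+6+0+7+6+1+7+4+7+6+9+3+5 = 97
9+7 = 16
1+6 = 7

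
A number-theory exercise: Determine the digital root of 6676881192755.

6+6+7+6+8+8+1+1+9+2+7+5+5 = 71
7+1 = 8
(Equivalently, 6676881192755 mod 9 = 8.)

8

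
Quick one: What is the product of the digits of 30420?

3×0×4×2×0 = 0

0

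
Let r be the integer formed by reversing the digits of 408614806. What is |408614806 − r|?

199801998

Reverse of 408614806 is 608416804.
|408614806 − 608416804| = 199801998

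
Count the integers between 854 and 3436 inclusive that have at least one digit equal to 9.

The integers in [854, 3436] that have at least one digit equal to 9: 859, 869, 879, 889, 890, 891, …, 3419, 3429.
735 qualify.

735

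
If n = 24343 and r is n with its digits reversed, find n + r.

Reverse of 24343 is 34342.
24343 + 34342 = 58685

58685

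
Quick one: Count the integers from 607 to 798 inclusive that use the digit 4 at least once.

The integers in [607, 798] that use the digit 4 at least once: 614, 624, 634, 640, 641, 642, …, 784, 794.
37 qualify.

37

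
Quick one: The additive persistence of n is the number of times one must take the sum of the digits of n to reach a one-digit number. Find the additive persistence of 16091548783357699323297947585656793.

16091548783357699323297947585656793 → 191 → 11 → 2 (3 steps)

3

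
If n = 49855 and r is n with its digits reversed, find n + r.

105749

Reverse of 49855 is 55894.
49855 + 55894 = 105749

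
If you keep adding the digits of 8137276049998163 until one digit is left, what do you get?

2

8+1+3+7+2+7+6+0+4+9+9+9+8+1+6+3 = 83
8+3 = 11
1+1 = 2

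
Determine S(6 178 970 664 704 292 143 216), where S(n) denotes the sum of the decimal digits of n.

6+1+7+8+9+7+0+6+6+4+7+0+4+2+9+2+1+4+3+2+1+6 = 95

95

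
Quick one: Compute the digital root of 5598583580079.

5+5+9+8+5+8+3+5+8+0+0+7+9 = 72
7+2 = 9

9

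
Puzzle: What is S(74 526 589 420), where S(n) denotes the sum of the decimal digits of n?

52

7+4+5+2+6+5+8+9+4+2+0 = 52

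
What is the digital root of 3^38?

The digital root of n equals n mod 9 (or 9 when 9 | n), so we need 3^38 mod 9.
3^38 ≡ 0 (mod 9), so the digital root is 9.

9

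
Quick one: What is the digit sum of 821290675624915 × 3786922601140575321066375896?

821290675624915 × 3786922601140575321066375896 = 3110164221630003612618708206193764093048840
Sum of its 43 digits: 146.

146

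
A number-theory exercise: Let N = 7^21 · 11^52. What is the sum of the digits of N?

7^21 · 11^52 = 793374921821673379658049977393207382891467532253112477155439532467745847
Sum of its 72 digits: 349.

349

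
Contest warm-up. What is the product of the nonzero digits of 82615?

480

8×2×6×1×5 = 480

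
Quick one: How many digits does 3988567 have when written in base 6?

3988567 in base 6 is 221253331, which has 9 digits.

9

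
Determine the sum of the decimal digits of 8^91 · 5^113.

8^91 · 5^113 = 146150163733090291820368483271628301965593254297600000000000000000000000000000000000000000000000000000000000000000000000000000000000000000000000000000000000000000
Sum of its 162 digits: 205.

205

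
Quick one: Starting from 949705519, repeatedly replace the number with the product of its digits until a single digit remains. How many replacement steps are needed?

949705519 → 0 (1 step)

1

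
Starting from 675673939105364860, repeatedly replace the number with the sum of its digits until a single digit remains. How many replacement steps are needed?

675673939105364860 → 88 → 16 → 7 (3 steps)

3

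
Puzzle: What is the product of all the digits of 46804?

4×6×8×0×4 = 0

0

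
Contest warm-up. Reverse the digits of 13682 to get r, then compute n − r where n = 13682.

-14949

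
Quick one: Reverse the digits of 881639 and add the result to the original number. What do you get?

1817827

Reverse of 881639 is 936188.
881639 + 936188 = 1817827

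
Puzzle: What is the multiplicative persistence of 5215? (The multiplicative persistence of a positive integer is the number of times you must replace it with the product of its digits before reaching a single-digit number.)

5215 → 50 → 0 (2 steps)

2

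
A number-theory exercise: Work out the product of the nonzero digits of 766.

7×6×6 = 252

252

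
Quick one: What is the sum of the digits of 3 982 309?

3+9+8+2+3+0+9 = 34

34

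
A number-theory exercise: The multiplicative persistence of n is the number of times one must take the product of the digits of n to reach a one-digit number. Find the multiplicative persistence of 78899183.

78899183 → 870912 → 0 (2 steps)

2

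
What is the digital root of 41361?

4+1+3+6+1 = 15
1+5 = 6

6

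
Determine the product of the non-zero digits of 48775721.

109760

4×8×7×7×5×7×2×1 = 109760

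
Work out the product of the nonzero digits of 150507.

1×5×5×7 = 175

175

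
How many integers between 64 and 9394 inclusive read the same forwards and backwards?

178

The integers in [64, 9394] that read the same forwards and backwards: 66, 77, 88, 99, 101, 111, …, 9229, 9339.
178 qualify.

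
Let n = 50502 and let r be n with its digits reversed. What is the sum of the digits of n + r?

15

Reversal of 50502 is 20505; 50502 + 20505 = 71007.
Digit sum of 71007: 7+1+0+0+7 = 15.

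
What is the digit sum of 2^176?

256

2^176 = 95780971304118053647396689196894323976171195136475136
Sum of its 53 digits: 256.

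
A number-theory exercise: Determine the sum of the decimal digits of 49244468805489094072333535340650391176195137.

4+9+2+4+4+4+6+8+8+0+5+4+8+9+0+9+4+0+7+2+3+3+3+5+3+5+3+4+0+6+5+0+3+9+1+1+7+6+1+9+5+1+3+7 = 190

190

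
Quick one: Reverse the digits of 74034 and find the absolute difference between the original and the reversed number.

30987

Reverse of 74034 is 43047.
|74034 − 43047| = 30987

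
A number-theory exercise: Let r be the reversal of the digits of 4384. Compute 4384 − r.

-450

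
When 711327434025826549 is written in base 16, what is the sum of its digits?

109

711327434025826549 in base 16 is 9DF2488501978F5.
Digit sum: 9+13+15+2+4+8+8+5+0+1+9+7+8+15+5 = 109.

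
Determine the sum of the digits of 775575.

7+7+5+5+7+5 = 36

36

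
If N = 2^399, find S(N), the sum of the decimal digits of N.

557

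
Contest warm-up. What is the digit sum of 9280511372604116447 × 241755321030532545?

9280511372604116447 × 241755321030532545 = 2243613006211416408672911439603267615
Sum of its 37 digits: 132.

132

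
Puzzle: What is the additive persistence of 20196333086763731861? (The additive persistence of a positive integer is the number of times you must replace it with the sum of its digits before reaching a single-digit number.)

20196333086763731861 → 83 → 11 → 2 (3 steps)

3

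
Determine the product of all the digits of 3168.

144

3×1×6×8 = 144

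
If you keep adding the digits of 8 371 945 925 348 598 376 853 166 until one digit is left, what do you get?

9

8+3+7+1+9+4+5+9+2+5+3+4+8+5+9+8+3+7+6+8+5+3+1+6+6 = 135
1+3+5 = 9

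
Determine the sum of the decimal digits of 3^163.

360

3^163 = 589881151426658740854227725580736348849310352832644300781946246613899173590427
Sum of its 78 digits: 360.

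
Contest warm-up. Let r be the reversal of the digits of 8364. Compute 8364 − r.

3726

Reverse of 8364 is 4638.
8364 − 4638 = 3726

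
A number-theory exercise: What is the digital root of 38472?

3+8+4+7+2 = 24
2+4 = 6
(Equivalently, 38472 mod 9 = 6.)

6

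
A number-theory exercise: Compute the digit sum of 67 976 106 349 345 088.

6+7+9+7+6+1+0+6+3+4+9+3+4+5+0+8+8 = 86

86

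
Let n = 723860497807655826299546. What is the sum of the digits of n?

128

7+2+3+8+6+0+4+9+7+8+0+7+6+5+5+8+2+6+2+9+9+5+4+6 = 128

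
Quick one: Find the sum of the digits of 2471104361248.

43

2+4+7+1+1+0+4+3+6+1+2+4+8 = 43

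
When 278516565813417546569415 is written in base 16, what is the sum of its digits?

278516565813417546569415 in base 16 is 3AFA69CD234B595356C7.
Digit sum: 3+10+15+10+6+9+12+13+2+3+4+11+5+9+5+3+5+6+12+7 = 150.

150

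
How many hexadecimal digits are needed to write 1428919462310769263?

16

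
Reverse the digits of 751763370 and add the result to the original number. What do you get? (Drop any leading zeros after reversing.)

825130527

Reverse of 751763370 is 73367157.
751763370 + 73367157 = 825130527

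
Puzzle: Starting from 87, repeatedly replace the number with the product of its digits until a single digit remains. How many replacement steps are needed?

3

87 → 56 → 30 → 0 (3 steps)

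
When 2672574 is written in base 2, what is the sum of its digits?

2672574 in base 2 is 1010001100011110111110.
Digit sum: 1+0+1+0+0+0+1+1+0+0+0+1+1+1+1+0+1+1+1+1+1+0 = 13.

13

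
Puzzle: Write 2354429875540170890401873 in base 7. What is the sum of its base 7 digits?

97

2354429875540170890401873 in base 7 is 50554313525631325611360215563.
Digit sum: 5+0+5+5+4+3+1+3+5+2+5+6+3+1+3+2+5+6+1+1+3+6+0+2+1+5+5+6+3 = 97.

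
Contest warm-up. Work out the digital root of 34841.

2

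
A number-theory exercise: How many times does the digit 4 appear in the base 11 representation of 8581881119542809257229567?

8581881119542809257229567 in base 11 is 964746831716AA7A80158A60.
The digit 4 appears 2 times.

2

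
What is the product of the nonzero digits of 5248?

320

5×2×4×8 = 320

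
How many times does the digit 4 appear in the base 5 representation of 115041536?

1

115041536 in base 5 is 213422312121.
The digit 4 appears 1 time.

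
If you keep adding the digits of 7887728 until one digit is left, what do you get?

2

7+8+8+7+7+2+8 = 47
4+7 = 11
1+1 = 2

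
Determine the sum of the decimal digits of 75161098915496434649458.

118

7+5+1+6+1+0+9+8+9+1+5+4+9+6+4+3+4+6+4+9+4+5+8 = 118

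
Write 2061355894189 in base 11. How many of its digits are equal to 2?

2061355894189 in base 11 is 725241732259.
The digit 2 appears 4 times.

4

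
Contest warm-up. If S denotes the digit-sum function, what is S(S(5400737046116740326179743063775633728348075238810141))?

11

First digit sum: 209.
2+0+9 = 11.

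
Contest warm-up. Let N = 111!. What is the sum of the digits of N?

693

111! = 1762952551090244663872161047107075788761409536026565516041574063347346955087248316436555574598462315773196047662837978913145847497199871623320096254145331200000000000000000000000000
Sum of its 181 digits: 693.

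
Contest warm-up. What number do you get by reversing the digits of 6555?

Reversing 6555 gives 5556.

5556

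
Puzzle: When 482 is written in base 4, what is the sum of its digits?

8

482 in base 4 is 13202.
Digit sum: 1+3+2+0+2 = 8.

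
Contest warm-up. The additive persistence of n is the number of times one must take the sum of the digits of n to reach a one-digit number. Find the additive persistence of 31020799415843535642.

2

31020799415843535642 → 81 → 9 (2 steps)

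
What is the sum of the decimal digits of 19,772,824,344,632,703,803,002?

85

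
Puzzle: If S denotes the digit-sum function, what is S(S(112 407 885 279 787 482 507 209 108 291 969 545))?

First digit sum: 172.
1+7+2 = 10.

10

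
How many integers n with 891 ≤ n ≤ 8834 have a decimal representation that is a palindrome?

The integers in [891, 8834] that have a decimal representation that is a palindrome: 898, 909, 919, 929, 939, 949, …, 8668, 8778.
89 qualify.

89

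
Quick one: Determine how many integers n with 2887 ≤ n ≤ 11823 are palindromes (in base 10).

90

The integers in [2887, 11823] that are palindromes (in base 10): 2992, 3003, 3113, 3223, 3333, 3443, …, 11711, 11811.
90 qualify.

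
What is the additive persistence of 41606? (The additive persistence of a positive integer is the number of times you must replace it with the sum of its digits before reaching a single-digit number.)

2

41606 → 17 → 8 (2 steps)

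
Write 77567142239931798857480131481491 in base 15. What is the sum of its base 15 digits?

77567142239931798857480131481491 in base 15 is 1572B0874C07A9165C9442CA5961.
Digit sum: 1+5+7+2+11+0+8+7+4+12+0+7+10+9+1+6+5+12+9+4+4+2+12+10+5+9+6+1 = 169.

169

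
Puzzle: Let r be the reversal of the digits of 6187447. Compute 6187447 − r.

-1260369

Reverse of 6187447 is 7447816.
6187447 − 7447816 = -1260369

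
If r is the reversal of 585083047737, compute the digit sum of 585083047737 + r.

42

Reversal of 585083047737 is 737740380585; 585083047737 + 737740380585 = 1322823428322.
Digit sum of 1322823428322: 1+3+2+2+8+2+3+4+2+8+3+2+2 = 42.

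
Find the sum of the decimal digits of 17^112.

631

17^112 = 646069433432218904500258039885189775883569934169882581744441823328345224525302336362090171894579148487316278271663035644175489821048917761
Sum of its 138 digits: 631.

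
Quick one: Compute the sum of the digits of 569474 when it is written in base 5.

18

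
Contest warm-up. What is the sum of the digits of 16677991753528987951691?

131

1+6+6+7+7+9+9+1+7+5+3+5+2+8+9+8+7+9+5+1+6+9+1 = 131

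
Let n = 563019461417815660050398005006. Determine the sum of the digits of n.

5+6+3+0+1+9+4+6+1+4+1+7+8+1+5+6+6+0+0+5+0+3+9+8+0+0+5+0+0+6 = 109

109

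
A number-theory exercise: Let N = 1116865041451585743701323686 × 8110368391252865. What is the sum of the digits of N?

213

1116865041451585743701323686 × 8110368391252865 = 9058186929484261851248098196875044439860390
Sum of its 43 digits: 213.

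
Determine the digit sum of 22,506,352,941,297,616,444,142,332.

97

2+2+5+0+6+3+5+2+9+4+1+2+9+7+6+1+6+4+4+4+1+4+2+3+3+2 = 97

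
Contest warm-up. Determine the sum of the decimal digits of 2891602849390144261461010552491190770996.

165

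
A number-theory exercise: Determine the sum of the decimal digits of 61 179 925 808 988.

81

6+1+1+7+9+9+2+5+8+0+8+9+8+8 = 81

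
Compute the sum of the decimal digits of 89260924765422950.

8+9+2+6+0+9+2+4+7+6+5+4+2+2+9+5+0 = 80

80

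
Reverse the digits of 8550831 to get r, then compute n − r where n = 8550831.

7170273

Reverse of 8550831 is 1380558.
8550831 − 1380558 = 7170273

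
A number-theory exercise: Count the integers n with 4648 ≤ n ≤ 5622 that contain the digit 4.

549

The integers in [4648, 5622] that contain the digit 4: 4648, 4649, 4650, 4651, 4652, 4653, …, 5604, 5614.
549 qualify.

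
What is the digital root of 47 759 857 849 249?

7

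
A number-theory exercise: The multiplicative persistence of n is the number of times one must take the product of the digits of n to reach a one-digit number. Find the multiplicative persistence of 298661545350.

298661545350 → 0 (1 step)

1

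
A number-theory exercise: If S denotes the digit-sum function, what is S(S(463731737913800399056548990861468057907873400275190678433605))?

First digit sum: 278.
2+7+8 = 17.

17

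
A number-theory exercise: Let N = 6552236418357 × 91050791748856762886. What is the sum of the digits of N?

6552236418357 × 91050791748856762886 = 596586313617098324301581846698302
Sum of its 33 digits: 150.

150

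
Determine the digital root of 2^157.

2

The digital root of n equals n mod 9 (or 9 when 9 | n), so we need 2^157 mod 9.
2^157 ≡ 2 (mod 9), so the digital root is 2.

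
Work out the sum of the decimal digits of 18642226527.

1+8+6+4+2+2+2+6+5+2+7 = 45

45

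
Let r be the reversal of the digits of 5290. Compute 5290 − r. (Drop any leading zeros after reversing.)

Reverse of 5290 is 925.
5290 − 925 = 4365

4365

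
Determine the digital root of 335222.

3+3+5+2+2+2 = 17
1+7 = 8

8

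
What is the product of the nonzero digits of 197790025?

39690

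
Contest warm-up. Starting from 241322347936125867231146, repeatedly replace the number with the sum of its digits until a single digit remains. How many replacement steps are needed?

241322347936125867231146 → 92 → 11 → 2 (3 steps)

3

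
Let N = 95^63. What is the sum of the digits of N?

602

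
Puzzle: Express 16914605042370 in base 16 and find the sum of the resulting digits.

75

16914605042370 in base 16 is F623D066AC2.
Digit sum: 15+6+2+3+13+0+6+6+10+12+2 = 75.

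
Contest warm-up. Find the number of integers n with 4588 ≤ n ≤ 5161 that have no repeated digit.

The integers in [4588, 5161] that have no repeated digit: 4589, 4590, 4591, 4592, 4593, 4596, …, 5149, 5160.
317 qualify.

317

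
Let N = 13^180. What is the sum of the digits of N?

13^180 = 323447214384769666611234037938095486001772740213687263387777429474996281148713429391484608417392848481444616706499567949929414066210226414733647839904525852998787120588520973053349626114475820878789201
Sum of its 201 digits: 946.

946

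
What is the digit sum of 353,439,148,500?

3+5+3+4+3+9+1+4+8+5+0+0 = 45

45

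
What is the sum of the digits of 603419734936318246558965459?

6+0+3+4+1+9+7+3+4+9+3+6+3+1+8+2+4+6+5+5+8+9+6+5+4+5+9 = 135

135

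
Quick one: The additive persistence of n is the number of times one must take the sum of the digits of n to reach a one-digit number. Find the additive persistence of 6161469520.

6161469520 → 40 → 4 (2 steps)

2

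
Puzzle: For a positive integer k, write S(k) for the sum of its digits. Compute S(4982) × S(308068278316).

1196

S(4982) = 4+9+8+2 = 23.
S(308068278316) = 3+0+8+0+6+8+2+7+8+3+1+6 = 52.
23 · 52 = 1196.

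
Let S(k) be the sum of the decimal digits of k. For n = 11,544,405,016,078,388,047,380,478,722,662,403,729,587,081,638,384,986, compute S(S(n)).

6

First digit sum: 240.
2+4+0 = 6.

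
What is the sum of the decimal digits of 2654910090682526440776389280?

2+6+5+4+9+1+0+0+9+0+6+8+2+5+2+6+4+4+0+7+7+6+3+8+9+2+8+0 = 123

123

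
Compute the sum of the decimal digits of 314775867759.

3+1+4+7+7+5+8+6+7+7+5+9 = 69

69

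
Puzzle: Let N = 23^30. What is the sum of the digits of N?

199

23^30 = 71094348791151363024389554286420996798449
Sum of its 41 digits: 199.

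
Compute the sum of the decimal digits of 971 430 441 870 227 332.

9+7+1+4+3+0+4+4+1+8+7+0+2+2+7+3+3+2 = 67

67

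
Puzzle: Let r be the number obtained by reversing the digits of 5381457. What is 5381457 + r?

Reverse of 5381457 is 7541835.
5381457 + 7541835 = 12923292

12923292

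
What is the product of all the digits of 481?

32

4×8×1 = 32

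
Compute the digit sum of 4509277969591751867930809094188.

4+5+0+9+2+7+7+9+6+9+5+9+1+7+5+1+8+6+7+9+3+0+8+0+9+0+9+4+1+8+8 = 166

166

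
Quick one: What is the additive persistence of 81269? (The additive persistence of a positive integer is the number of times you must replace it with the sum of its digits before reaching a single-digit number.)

81269 → 26 → 8 (2 steps)

2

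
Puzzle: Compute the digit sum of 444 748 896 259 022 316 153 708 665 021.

4+4+4+7+4+8+8+9+6+2+5+9+0+2+2+3+1+6+1+5+3+7+0+8+6+6+5+0+2+1 = 128

128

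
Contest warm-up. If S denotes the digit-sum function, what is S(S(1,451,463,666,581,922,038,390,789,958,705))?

First digit sum: 150.
1+5+0 = 6.

6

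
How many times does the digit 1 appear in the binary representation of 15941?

15941 in base 2 is 11111001000101.
The digit 1 appears 8 times.

8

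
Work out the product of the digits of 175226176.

35280

1×7×5×2×2×6×1×7×6 = 35280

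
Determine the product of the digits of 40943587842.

0

4×0×9×4×3×5×8×7×8×4×2 = 0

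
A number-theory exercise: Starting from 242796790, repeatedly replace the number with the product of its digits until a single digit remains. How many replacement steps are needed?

242796790 → 0 (1 step)

1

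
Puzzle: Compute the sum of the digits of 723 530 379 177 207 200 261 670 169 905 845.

134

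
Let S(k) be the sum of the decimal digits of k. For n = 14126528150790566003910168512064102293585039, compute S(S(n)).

First digit sum: 161.
1+6+1 = 8.

8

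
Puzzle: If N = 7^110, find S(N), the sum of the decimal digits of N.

418

7^110 = 913659557440904410169819223393878249600874377054180587380526916274805561592114703343869415249
Sum of its 93 digits: 418.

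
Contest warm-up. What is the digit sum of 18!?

18! = 6402373705728000
Sum of its 16 digits: 54.

54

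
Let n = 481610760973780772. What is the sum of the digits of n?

83

4+8+1+6+1+0+7+6+0+9+7+3+7+8+0+7+7+2 = 83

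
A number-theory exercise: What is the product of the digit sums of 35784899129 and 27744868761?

3900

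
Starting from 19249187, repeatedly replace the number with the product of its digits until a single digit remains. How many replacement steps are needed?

3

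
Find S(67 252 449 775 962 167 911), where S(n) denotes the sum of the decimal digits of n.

100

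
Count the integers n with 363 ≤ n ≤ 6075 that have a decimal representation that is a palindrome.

115

The integers in [363, 6075] that have a decimal representation that is a palindrome: 363, 373, 383, 393, 404, 414, …, 5995, 6006.
115 qualify.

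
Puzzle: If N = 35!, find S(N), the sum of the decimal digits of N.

35! = 10333147966386144929666651337523200000000
Sum of its 41 digits: 144.

144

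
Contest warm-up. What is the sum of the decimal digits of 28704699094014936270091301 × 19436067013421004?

28704699094014936270091301 × 19436067013421004 = 557906455191359481705795458093807431086204
Sum of its 42 digits: 192.

192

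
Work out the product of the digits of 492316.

1296

4×9×2×3×1×6 = 1296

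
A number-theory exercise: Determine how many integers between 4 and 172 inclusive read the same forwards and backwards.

The integers in [4, 172] that read the same forwards and backwards: 4, 5, 6, 7, 8, 9, …, 161, 171.
23 qualify.

23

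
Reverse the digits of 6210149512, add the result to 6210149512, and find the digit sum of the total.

62

Reversal of 6210149512 is 2159410126; 6210149512 + 2159410126 = 8369559638.
Digit sum of 8369559638: 8+3+6+9+5+5+9+6+3+8 = 62.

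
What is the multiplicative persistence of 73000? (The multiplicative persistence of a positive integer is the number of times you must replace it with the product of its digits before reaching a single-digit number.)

1

73000 → 0 (1 step)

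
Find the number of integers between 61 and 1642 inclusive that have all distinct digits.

986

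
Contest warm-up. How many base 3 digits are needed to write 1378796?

13

1378796 in base 3 is 2121001100112, which has 13 digits.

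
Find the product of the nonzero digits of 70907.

441

7×9×7 = 441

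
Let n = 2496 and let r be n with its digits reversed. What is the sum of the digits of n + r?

24

Reversal of 2496 is 6942; 2496 + 6942 = 9438.
Digit sum of 9438: 9+4+3+8 = 24.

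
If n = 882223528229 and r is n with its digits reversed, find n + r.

Reverse of 882223528229 is 922825322288.
882223528229 + 922825322288 = 1805048850517

1805048850517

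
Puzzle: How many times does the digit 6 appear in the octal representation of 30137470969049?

30137470969049 in base 8 is 666435520062331.
The digit 6 appears 4 times.

4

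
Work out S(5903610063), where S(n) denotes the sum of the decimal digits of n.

5+9+0+3+6+1+0+0+6+3 = 33

33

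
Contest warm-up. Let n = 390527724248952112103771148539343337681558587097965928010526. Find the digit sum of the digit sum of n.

15

First digit sum: 267.
2+6+7 = 15.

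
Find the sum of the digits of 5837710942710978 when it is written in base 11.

5837710942710978 in base 11 is 1441090342393951.
Digit sum: 1+4+4+1+0+9+0+3+4+2+3+9+3+9+5+1 = 58.

58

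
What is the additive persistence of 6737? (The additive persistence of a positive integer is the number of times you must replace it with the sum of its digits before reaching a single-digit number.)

2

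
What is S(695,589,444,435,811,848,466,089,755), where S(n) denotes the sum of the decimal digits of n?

146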